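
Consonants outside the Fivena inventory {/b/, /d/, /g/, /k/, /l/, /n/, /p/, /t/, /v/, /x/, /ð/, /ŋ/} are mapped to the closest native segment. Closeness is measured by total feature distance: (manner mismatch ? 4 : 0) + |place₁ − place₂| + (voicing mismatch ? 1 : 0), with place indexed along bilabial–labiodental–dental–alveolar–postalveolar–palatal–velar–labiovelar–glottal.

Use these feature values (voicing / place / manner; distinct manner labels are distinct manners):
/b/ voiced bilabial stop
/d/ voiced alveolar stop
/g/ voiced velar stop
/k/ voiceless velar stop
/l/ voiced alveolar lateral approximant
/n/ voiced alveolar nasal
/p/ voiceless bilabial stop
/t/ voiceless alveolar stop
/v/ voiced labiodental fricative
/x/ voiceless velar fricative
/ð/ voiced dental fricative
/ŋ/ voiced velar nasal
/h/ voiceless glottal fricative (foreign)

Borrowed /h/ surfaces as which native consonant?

x

/x/ is closest: same manner (fricative), place distance 2 (glottal→velar), same voicing; total 2. Next closest is /k/ at distance 6.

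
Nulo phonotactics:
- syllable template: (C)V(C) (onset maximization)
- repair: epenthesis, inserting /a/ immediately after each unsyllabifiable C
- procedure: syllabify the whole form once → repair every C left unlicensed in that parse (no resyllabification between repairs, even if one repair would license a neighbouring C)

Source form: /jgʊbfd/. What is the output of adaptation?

Syllabifying with onset maximization leaves /j/, /f/, /d/ stranded (at most one coda consonant is licensed; onsets are limited to one consonant).
Inserting the epenthetic vowel yields /j/ → /ja/, /f/ → /fa/, /d/ → /da/.

jagʊbfada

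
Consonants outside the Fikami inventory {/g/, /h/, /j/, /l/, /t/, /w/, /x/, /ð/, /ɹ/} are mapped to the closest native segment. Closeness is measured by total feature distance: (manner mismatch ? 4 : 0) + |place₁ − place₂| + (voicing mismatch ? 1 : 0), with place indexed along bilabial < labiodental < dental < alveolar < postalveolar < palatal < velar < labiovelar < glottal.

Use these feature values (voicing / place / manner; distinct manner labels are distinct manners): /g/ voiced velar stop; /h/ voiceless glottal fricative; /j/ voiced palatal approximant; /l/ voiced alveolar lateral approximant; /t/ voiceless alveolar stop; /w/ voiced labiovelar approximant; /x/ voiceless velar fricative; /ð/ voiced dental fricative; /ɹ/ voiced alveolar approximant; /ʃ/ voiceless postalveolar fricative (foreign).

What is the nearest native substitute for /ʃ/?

x

/x/ is closest: same manner (fricative), place distance 2 (postalveolar→velar), same voicing; total 2. Next closest is /ð/ at distance 3.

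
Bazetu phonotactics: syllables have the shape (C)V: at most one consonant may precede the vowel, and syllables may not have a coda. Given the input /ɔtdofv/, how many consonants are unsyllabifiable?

3

Syllabifying with onset maximization leaves /t/, /f/, /v/ stranded (no codas are permitted; onsets are limited to one consonant).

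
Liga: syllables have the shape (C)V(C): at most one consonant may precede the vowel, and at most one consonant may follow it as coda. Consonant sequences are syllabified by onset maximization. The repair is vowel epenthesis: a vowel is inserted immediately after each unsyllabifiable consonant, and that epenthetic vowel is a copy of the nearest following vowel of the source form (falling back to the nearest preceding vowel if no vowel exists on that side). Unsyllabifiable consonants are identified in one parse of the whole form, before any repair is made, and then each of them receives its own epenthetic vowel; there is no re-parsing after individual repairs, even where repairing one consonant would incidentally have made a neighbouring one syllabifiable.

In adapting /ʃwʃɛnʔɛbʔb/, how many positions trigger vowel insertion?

The unsyllabifiable consonants are /ʃ/, /w/, /ʔ/, /b/; each receives one epenthetic vowel.

4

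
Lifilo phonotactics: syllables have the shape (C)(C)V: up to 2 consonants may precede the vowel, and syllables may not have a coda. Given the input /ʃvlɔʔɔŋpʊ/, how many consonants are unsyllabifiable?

1

Syllabifying with onset maximization leaves /ʃ/ stranded (no codas are permitted; onsets may contain at most 2 consonants).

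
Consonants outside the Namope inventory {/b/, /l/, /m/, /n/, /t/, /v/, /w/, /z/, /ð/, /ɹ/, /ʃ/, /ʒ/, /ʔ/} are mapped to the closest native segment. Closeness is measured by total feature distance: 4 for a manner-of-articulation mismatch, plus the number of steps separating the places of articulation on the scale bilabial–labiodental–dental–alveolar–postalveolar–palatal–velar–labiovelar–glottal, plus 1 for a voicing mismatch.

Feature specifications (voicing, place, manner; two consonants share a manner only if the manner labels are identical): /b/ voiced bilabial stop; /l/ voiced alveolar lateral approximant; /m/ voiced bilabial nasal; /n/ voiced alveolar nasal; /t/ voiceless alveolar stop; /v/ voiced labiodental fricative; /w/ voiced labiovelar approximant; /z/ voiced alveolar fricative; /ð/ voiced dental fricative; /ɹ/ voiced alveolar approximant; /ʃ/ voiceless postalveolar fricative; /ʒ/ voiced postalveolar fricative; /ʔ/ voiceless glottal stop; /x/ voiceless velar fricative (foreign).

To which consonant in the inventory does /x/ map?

ʃ

/ʃ/ is closest: same manner (fricative), place distance 2 (velar→postalveolar), same voicing; total 2. Next closest is /ʒ/ at distance 3.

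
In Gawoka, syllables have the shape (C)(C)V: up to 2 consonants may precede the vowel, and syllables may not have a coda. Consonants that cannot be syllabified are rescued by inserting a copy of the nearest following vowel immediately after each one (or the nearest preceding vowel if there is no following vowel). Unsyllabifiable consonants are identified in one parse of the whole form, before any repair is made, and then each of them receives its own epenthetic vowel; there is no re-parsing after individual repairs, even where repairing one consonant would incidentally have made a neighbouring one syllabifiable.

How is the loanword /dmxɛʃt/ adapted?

Syllabifying with onset maximization leaves /d/, /ʃ/, /t/ stranded (no codas are permitted; onsets may contain at most 2 consonants).
Inserting the epenthetic vowel yields /d/ → /dɛ/, /ʃ/ → /ʃɛ/, /t/ → /tɛ/.

dɛmxɛʃɛtɛ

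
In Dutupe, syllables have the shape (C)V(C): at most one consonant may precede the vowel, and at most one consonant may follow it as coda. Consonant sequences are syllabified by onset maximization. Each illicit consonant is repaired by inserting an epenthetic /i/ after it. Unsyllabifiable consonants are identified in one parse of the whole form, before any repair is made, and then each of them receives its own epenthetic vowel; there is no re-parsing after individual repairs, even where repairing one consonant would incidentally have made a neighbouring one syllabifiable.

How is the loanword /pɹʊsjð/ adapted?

Syllabifying with onset maximization leaves /p/, /j/, /ð/ stranded (at most one coda consonant is licensed; onsets are limited to one consonant).
Inserting the epenthetic vowel yields /p/ → /pi/, /j/ → /ji/, /ð/ → /ði/.

piɹʊsjiði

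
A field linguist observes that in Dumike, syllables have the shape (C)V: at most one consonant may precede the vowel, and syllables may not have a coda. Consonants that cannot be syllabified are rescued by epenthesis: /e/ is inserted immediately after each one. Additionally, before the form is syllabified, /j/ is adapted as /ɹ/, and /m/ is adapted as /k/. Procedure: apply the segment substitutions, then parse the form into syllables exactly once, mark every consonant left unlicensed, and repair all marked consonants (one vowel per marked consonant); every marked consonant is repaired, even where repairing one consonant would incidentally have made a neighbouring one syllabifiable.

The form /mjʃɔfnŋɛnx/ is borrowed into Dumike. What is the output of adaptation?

Substitution: /m/ → /k/, /j/ → /ɹ/, giving /kɹʃɔfnŋɛnx/.
The consonants /k/, /ɹ/, /f/, /n/, /n/, /x/ cannot be parsed into a legal (C)V syllable (no codas are permitted; onsets are limited to one consonant).
Inserting the epenthetic vowel yields /k/ → /ke/, /ɹ/ → /ɹe/, /f/ → /fe/, /n/ → /ne/, /n/ → /ne/, /x/ → /xe/.

keɹeʃɔfeneŋɛnexe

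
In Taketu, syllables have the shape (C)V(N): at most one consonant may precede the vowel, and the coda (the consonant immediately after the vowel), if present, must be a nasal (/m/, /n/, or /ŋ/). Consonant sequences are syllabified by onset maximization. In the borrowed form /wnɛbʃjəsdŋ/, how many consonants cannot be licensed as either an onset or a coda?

6

Under (C)V(N), the unsyllabifiable consonants are /w/, /b/, /ʃ/, /s/, /d/, /ŋ/ (only a nasal (/m/, /n/, or /ŋ/) is licensed in coda position; onsets are limited to one consonant).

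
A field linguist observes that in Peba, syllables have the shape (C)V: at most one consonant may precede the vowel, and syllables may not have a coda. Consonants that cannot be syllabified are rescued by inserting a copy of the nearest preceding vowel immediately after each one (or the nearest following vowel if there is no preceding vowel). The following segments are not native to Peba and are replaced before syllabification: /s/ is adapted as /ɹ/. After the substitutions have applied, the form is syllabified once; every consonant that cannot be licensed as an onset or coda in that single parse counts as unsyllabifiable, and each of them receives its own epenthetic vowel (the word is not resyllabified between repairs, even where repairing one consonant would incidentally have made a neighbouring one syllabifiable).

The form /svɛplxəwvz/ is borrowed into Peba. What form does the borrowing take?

Substitution: /s/ → /ɹ/, giving /ɹvɛplxəwvz/.
Under (C)V, the unsyllabifiable consonants are /ɹ/, /p/, /l/, /w/, /v/, /z/ (no codas are permitted; onsets are limited to one consonant).
Inserting the epenthetic vowel yields /ɹ/ → /ɹɛ/, /p/ → /pɛ/, /l/ → /lɛ/, /w/ → /wə/, /v/ → /və/, /z/ → /zə/.

ɹɛvɛpɛlɛxəwəvəzə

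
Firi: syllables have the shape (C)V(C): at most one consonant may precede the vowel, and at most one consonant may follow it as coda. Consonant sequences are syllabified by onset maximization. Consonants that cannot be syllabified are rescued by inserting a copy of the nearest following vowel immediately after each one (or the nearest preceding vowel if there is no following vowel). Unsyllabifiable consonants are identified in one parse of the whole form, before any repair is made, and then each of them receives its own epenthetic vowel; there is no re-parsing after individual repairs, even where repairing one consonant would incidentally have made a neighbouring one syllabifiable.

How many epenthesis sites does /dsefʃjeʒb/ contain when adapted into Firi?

The unsyllabifiable consonants are /d/, /ʃ/, /b/; each receives one epenthetic vowel.

3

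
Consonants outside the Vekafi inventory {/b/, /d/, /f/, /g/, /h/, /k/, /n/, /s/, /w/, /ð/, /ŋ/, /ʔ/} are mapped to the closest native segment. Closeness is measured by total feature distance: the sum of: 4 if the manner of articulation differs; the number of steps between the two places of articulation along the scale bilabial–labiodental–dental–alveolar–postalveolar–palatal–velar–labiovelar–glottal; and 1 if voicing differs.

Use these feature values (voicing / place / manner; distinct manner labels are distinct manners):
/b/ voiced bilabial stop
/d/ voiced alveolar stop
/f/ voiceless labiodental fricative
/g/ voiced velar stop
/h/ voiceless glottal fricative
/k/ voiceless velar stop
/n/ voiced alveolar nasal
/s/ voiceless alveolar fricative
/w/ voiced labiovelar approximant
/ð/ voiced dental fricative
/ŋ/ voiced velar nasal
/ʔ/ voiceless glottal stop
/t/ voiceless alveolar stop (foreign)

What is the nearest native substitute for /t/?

d

/d/ is closest: same manner (stop), place distance 0 (alveolar→alveolar), voicing differs (+1); total 1. Next closest is /k/ at distance 3.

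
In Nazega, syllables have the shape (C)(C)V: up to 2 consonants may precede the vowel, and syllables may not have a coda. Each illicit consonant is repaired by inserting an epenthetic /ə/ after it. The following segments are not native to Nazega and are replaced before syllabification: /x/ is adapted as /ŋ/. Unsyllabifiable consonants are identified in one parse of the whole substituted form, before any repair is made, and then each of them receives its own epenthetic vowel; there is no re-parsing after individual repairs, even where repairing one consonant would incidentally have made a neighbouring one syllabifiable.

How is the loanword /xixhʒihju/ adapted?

ŋiŋəhʒihju

Substitution: /x/ → /ŋ/, giving /ŋiŋhʒihju/.
Under (C)(C)V, the unsyllabifiable consonants are /ŋ/ (no codas are permitted; onsets may contain at most 2 consonants).
Epenthesis after each stranded consonant: /ŋ/ → /ŋə/.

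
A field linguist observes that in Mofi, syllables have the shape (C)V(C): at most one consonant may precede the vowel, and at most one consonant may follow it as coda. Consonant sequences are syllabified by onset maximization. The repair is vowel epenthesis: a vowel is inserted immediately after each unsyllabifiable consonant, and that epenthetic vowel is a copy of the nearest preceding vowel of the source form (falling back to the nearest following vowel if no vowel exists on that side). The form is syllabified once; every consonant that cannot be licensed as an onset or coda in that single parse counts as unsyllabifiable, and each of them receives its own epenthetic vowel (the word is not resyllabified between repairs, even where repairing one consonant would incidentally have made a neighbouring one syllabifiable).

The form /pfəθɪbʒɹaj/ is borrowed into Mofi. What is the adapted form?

The consonants /p/, /ʒ/ cannot be parsed into a legal (C)V(C) syllable (at most one coda consonant is licensed; onsets are limited to one consonant).
Epenthesis after each stranded consonant: /p/ → /pə/, /ʒ/ → /ʒɪ/.

pəfəθɪbʒɪɹaj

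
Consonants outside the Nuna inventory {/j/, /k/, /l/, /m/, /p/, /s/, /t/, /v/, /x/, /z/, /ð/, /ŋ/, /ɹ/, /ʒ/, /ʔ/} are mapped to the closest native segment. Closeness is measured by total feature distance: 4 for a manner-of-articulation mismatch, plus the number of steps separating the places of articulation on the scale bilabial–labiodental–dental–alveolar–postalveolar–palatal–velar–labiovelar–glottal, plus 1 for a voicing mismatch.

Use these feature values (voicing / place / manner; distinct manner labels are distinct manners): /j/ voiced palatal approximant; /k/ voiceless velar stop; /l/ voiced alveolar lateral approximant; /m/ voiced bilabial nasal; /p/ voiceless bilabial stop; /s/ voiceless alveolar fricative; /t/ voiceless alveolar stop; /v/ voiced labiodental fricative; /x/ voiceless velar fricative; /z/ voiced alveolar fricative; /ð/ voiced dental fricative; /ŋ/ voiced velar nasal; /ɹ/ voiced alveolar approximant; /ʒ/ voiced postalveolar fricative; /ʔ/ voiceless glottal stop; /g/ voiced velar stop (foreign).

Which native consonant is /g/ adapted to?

/k/ is closest: same manner (stop), place distance 0 (velar→velar), voicing differs (+1); total 1. Next closest is /ʔ/ at distance 3.

k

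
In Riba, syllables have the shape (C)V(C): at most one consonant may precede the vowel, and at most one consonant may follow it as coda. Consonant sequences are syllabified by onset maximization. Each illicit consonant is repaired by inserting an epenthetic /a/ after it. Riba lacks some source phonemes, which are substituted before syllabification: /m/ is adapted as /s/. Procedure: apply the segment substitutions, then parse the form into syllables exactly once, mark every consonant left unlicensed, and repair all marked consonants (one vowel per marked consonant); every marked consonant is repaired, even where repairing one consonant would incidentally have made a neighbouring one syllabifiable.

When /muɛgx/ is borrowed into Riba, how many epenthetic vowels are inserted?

1

After substitution the input is /suɛgx/.
The unsyllabifiable consonants are /x/; each receives one epenthetic vowel.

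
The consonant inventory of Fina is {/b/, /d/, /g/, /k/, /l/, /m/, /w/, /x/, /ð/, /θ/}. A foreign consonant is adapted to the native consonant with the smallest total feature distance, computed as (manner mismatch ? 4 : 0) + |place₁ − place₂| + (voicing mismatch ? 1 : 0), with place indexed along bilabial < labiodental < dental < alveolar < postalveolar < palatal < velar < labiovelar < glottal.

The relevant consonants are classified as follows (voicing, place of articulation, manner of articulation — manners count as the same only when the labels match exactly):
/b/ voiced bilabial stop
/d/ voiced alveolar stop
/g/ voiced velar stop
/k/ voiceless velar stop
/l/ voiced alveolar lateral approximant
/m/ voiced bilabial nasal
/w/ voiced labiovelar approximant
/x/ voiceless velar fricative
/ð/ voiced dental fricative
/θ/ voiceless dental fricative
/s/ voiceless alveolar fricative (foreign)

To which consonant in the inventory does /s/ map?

/θ/ is closest: same manner (fricative), place distance 1 (alveolar→dental), same voicing; total 1. Next closest is /ð/ at distance 2.

θ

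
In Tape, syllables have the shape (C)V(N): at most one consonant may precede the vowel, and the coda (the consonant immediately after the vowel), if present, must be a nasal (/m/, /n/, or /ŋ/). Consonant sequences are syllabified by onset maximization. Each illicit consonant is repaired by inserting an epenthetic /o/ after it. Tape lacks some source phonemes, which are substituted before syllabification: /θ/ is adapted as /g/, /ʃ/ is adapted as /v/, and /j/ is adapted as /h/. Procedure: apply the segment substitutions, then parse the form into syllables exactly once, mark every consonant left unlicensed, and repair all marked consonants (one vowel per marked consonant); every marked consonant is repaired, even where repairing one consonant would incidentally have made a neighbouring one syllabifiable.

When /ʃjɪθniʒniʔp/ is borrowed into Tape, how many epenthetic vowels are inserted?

5

After substitution the input is /vhɪgniʒniʔp/.
The unsyllabifiable consonants are /v/, /g/, /ʒ/, /ʔ/, /p/; each receives one epenthetic vowel.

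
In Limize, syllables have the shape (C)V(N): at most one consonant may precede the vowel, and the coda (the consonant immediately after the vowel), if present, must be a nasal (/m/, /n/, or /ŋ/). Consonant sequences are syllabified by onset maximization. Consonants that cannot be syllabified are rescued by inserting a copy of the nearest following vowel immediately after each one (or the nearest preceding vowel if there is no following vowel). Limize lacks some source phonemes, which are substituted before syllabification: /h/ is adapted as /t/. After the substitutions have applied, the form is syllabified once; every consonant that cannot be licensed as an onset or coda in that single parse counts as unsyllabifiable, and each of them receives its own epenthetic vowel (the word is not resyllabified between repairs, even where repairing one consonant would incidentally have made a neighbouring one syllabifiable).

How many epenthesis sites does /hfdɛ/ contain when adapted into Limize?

2

After substitution the input is /tfdɛ/.
The unsyllabifiable consonants are /t/, /f/; each receives one epenthetic vowel.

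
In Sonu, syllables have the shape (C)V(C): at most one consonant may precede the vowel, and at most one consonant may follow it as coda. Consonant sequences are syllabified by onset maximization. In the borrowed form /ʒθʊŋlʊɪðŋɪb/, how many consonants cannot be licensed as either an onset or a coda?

The consonants /ʒ/ cannot be parsed into a legal (C)V(C) syllable (at most one coda consonant is licensed; onsets are limited to one consonant).

1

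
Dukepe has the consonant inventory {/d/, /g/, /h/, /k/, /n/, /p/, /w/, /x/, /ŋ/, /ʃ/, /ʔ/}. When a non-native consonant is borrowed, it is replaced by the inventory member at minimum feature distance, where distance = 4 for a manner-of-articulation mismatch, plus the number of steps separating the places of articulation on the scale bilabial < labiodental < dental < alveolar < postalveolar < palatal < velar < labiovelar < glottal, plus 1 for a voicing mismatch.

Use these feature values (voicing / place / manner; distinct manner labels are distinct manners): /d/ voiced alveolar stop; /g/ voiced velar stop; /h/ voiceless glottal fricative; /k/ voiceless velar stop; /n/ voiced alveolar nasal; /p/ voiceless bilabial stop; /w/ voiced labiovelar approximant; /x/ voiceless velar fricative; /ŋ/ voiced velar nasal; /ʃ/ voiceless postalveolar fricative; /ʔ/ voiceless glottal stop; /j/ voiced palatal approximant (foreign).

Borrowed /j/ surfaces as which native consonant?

/w/ is closest: same manner (approximant), place distance 2 (palatal→labiovelar), same voicing; total 2. Next closest is /g/ at distance 5.

w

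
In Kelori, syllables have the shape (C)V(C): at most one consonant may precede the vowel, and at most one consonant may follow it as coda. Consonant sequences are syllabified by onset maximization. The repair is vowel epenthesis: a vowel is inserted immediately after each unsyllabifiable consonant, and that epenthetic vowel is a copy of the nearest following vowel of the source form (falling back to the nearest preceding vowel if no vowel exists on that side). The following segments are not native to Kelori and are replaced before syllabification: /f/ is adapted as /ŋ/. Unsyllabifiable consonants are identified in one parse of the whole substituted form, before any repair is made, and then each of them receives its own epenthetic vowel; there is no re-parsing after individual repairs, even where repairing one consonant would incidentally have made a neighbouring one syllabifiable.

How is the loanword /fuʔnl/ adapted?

ŋuʔnulu

Substitution: /f/ → /ŋ/, giving /ŋuʔnl/.
Syllabifying with onset maximization leaves /n/, /l/ stranded (at most one coda consonant is licensed; onsets are limited to one consonant).
Epenthesis after each stranded consonant: /n/ → /nu/, /l/ → /lu/.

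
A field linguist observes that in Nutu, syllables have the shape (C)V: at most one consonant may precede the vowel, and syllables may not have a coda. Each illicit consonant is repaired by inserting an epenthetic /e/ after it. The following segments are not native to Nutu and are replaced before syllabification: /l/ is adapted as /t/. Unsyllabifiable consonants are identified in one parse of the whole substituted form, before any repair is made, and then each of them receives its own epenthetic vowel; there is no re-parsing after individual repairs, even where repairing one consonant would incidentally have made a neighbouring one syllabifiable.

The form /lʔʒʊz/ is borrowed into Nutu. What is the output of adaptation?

Substitution: /l/ → /t/, giving /tʔʒʊz/.
Under (C)V, the unsyllabifiable consonants are /t/, /ʔ/, /z/ (no codas are permitted; onsets are limited to one consonant).
Each unlicensed consonant becomes the onset of a new syllable: /t/ → /te/, /ʔ/ → /ʔe/, /z/ → /ze/.

teʔeʒʊze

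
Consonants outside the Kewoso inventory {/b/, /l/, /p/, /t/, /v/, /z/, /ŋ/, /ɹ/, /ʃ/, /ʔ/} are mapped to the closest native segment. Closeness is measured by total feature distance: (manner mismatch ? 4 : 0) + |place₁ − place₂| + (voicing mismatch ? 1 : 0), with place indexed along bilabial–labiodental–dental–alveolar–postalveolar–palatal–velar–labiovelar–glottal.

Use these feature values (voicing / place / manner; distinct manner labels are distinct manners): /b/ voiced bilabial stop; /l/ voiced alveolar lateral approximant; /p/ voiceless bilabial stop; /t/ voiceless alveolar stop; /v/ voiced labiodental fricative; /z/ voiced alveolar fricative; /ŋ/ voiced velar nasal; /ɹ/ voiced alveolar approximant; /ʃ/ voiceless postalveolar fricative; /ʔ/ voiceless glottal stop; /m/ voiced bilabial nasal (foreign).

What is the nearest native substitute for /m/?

/b/ is closest: manner differs (nasal→stop, +4), place distance 0 (bilabial→bilabial), same voicing; total 4. Next closest is /p/ at distance 5.

b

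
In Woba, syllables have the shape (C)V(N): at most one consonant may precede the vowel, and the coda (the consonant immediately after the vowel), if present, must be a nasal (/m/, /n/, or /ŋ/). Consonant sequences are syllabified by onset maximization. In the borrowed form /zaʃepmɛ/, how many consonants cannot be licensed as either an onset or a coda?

1

Syllabifying with onset maximization leaves /p/ stranded (only a nasal (/m/, /n/, or /ŋ/) is licensed in coda position; onsets are limited to one consonant).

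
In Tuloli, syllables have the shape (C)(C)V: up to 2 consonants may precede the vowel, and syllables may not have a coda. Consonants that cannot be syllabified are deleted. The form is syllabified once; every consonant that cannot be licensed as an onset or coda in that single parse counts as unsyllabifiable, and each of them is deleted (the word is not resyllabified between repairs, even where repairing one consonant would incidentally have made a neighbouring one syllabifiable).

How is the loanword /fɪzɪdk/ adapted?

Syllabifying with onset maximization leaves /d/, /k/ stranded (no codas are permitted; onsets may contain at most 2 consonants).
Deleting the stranded consonants removes /d/, /k/.

fɪzɪ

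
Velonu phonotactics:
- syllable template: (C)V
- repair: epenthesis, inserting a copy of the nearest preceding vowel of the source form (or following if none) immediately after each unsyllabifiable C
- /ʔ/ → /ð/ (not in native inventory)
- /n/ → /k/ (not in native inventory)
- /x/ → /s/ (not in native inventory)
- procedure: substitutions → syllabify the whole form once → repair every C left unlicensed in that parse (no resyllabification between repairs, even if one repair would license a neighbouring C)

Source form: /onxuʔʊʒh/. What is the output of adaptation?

Substitution: /n/ → /k/, /x/ → /s/, /ʔ/ → /ð/, giving /oksuðʊʒh/.
Syllabifying with onset maximization leaves /k/, /ʒ/, /h/ stranded (no codas are permitted; onsets are limited to one consonant).
Each unlicensed consonant becomes the onset of a new syllable: /k/ → /ko/, /ʒ/ → /ʒʊ/, /h/ → /hʊ/.

okosuðʊʒʊhʊ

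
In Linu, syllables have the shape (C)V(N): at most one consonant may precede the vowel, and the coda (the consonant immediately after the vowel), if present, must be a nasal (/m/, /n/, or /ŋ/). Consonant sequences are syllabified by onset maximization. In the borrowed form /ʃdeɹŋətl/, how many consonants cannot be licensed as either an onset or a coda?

Syllabifying with onset maximization leaves /ʃ/, /ɹ/, /t/, /l/ stranded (only a nasal (/m/, /n/, or /ŋ/) is licensed in coda position; onsets are limited to one consonant).

4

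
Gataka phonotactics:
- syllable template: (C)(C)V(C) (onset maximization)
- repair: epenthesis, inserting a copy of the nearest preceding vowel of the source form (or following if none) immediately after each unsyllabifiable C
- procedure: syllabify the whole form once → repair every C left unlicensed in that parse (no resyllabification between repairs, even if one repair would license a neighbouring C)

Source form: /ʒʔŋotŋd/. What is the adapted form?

The consonants /ʒ/, /ŋ/, /d/ cannot be parsed into a legal (C)(C)V(C) syllable (at most one coda consonant is licensed; onsets may contain at most 2 consonants).
Inserting the epenthetic vowel yields /ʒ/ → /ʒo/, /ŋ/ → /ŋo/, /d/ → /do/.

ʒoʔŋotŋodo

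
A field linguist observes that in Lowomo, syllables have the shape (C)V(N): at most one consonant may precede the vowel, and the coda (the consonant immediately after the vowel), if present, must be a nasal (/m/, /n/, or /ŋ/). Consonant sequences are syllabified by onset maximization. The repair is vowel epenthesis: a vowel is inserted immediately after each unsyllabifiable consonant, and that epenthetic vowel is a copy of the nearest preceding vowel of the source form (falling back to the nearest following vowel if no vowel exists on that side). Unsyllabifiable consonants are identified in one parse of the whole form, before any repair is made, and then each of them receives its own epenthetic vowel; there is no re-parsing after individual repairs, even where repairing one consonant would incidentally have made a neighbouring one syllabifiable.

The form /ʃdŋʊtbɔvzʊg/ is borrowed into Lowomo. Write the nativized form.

ʃʊdʊŋʊtʊbɔvɔzʊgʊ

Syllabifying with onset maximization leaves /ʃ/, /d/, /t/, /v/, /g/ stranded (only a nasal (/m/, /n/, or /ŋ/) is licensed in coda position; onsets are limited to one consonant).
Inserting the epenthetic vowel yields /ʃ/ → /ʃʊ/, /d/ → /dʊ/, /t/ → /tʊ/, /v/ → /vɔ/, /g/ → /gʊ/.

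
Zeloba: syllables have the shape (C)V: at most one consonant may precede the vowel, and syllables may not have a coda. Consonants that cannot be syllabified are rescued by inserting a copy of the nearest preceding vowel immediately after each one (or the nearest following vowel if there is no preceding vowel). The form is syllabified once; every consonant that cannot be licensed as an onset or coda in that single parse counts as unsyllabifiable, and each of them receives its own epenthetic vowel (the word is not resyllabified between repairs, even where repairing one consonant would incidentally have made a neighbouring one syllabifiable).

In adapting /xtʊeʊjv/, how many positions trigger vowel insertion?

The unsyllabifiable consonants are /x/, /j/, /v/; each receives one epenthetic vowel.

3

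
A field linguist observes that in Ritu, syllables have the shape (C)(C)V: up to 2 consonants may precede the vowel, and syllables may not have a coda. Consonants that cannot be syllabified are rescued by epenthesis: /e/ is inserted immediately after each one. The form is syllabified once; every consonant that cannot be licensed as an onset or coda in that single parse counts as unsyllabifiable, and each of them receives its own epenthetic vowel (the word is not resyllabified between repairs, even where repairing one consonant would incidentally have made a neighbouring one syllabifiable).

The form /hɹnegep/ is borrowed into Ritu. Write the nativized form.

The consonants /h/, /p/ cannot be parsed into a legal (C)(C)V syllable (no codas are permitted; onsets may contain at most 2 consonants).
Inserting the epenthetic vowel yields /h/ → /he/, /p/ → /pe/.

heɹnegepe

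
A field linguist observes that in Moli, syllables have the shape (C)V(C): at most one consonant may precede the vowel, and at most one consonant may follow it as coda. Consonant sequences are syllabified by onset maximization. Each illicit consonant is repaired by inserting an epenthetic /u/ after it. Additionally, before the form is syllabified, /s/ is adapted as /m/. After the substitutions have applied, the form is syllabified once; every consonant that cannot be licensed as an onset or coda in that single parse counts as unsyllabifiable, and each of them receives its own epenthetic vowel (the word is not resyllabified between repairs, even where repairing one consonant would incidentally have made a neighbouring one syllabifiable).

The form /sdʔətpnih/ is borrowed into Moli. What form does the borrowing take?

Substitution: /s/ → /m/, giving /mdʔətpnih/.
Under (C)V(C), the unsyllabifiable consonants are /m/, /d/, /p/ (at most one coda consonant is licensed; onsets are limited to one consonant).
Epenthesis after each stranded consonant: /m/ → /mu/, /d/ → /du/, /p/ → /pu/.

muduʔətpunih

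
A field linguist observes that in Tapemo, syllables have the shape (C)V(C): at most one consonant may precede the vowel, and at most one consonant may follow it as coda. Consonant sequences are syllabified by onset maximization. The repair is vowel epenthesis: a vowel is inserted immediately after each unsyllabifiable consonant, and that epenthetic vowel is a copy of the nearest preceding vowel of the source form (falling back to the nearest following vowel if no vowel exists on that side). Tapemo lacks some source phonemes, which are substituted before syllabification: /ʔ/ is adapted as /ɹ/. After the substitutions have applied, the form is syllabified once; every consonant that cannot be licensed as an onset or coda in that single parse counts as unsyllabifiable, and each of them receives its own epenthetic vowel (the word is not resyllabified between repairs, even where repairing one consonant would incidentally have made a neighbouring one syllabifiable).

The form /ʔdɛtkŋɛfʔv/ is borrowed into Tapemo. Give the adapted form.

ɹɛdɛtkɛŋɛfɹɛvɛ

Substitution: /ʔ/ → /ɹ/, giving /ɹdɛtkŋɛfɹv/.
Under (C)V(C), the unsyllabifiable consonants are /ɹ/, /k/, /ɹ/, /v/ (at most one coda consonant is licensed; onsets are limited to one consonant).
Each unlicensed consonant becomes the onset of a new syllable: /ɹ/ → /ɹɛ/, /k/ → /kɛ/, /ɹ/ → /ɹɛ/, /v/ → /vɛ/.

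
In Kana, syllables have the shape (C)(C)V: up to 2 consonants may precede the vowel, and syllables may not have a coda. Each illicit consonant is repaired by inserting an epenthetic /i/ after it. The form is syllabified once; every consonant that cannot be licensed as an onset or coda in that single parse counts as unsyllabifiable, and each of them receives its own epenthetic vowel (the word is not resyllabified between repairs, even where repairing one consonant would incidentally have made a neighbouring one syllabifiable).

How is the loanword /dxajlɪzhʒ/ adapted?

dxajlɪzihiʒi

The consonants /z/, /h/, /ʒ/ cannot be parsed into a legal (C)(C)V syllable (no codas are permitted; onsets may contain at most 2 consonants).
Inserting the epenthetic vowel yields /z/ → /zi/, /h/ → /hi/, /ʒ/ → /ʒi/.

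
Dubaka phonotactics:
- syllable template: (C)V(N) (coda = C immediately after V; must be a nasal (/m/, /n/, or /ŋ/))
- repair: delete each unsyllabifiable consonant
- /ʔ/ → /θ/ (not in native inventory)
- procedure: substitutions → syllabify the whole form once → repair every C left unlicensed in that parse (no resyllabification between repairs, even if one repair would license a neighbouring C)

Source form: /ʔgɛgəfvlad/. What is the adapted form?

gɛgəla

Substitution: /ʔ/ → /θ/, giving /θgɛgəfvlad/.
The consonants /θ/, /f/, /v/, /d/ cannot be parsed into a legal (C)V(N) syllable (only a nasal (/m/, /n/, or /ŋ/) is licensed in coda position; onsets are limited to one consonant).
Deleting the stranded consonants removes /θ/, /f/, /v/, /d/.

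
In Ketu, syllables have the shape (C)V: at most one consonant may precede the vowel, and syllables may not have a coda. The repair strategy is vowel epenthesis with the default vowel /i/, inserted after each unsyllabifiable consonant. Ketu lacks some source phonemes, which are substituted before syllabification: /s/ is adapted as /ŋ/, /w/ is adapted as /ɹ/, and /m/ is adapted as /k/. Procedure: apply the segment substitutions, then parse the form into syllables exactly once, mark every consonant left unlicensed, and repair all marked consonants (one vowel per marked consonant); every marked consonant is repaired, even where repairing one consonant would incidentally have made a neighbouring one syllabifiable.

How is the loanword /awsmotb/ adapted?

Substitution: /w/ → /ɹ/, /s/ → /ŋ/, /m/ → /k/, giving /aɹŋkotb/.
Syllabifying with onset maximization leaves /ɹ/, /ŋ/, /t/, /b/ stranded (no codas are permitted; onsets are limited to one consonant).
Epenthesis after each stranded consonant: /ɹ/ → /ɹi/, /ŋ/ → /ŋi/, /t/ → /ti/, /b/ → /bi/.

aɹiŋikotibi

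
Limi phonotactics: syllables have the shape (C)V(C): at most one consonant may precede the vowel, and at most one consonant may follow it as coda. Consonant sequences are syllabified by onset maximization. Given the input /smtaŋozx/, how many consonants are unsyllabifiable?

3

Under (C)V(C), the unsyllabifiable consonants are /s/, /m/, /x/ (at most one coda consonant is licensed; onsets are limited to one consonant).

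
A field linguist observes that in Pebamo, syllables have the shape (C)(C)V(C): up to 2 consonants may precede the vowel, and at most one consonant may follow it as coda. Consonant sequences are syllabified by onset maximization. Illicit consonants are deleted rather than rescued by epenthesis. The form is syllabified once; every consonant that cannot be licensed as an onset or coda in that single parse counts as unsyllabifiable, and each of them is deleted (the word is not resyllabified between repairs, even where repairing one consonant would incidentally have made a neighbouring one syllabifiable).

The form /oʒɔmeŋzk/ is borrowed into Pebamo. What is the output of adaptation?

oʒɔmeŋ

Syllabifying with onset maximization leaves /z/, /k/ stranded (at most one coda consonant is licensed; onsets may contain at most 2 consonants).
Each unlicensed consonant is deleted: /z/, /k/.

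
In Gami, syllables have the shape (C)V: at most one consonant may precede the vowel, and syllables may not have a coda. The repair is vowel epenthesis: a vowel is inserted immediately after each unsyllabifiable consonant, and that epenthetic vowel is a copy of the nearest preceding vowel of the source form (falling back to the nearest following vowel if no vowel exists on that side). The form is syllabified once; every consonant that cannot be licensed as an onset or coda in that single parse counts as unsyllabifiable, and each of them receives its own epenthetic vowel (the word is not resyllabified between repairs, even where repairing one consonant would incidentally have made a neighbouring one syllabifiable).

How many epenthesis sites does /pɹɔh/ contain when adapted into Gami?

2

The unsyllabifiable consonants are /p/, /h/; each receives one epenthetic vowel.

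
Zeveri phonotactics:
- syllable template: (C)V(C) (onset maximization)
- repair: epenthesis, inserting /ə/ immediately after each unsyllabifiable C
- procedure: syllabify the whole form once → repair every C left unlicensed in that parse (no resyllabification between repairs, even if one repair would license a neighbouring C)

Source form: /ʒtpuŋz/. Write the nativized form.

The consonants /ʒ/, /t/, /z/ cannot be parsed into a legal (C)V(C) syllable (at most one coda consonant is licensed; onsets are limited to one consonant).
Epenthesis after each stranded consonant: /ʒ/ → /ʒə/, /t/ → /tə/, /z/ → /zə/.

ʒətəpuŋzə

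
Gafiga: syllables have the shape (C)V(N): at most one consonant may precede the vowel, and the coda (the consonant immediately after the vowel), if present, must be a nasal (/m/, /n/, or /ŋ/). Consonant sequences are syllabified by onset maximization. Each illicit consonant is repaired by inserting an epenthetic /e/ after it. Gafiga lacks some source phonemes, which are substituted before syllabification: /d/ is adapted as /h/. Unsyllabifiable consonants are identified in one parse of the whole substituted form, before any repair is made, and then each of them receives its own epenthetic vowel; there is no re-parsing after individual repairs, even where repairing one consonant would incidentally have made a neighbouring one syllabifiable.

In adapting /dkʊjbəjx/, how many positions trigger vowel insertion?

After substitution the input is /hkʊjbəjx/.
The unsyllabifiable consonants are /h/, /j/, /j/, /x/; each receives one epenthetic vowel.

4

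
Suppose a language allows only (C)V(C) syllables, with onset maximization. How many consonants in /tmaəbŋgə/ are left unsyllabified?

The consonants /t/, /ŋ/ cannot be parsed into a legal (C)V(C) syllable (at most one coda consonant is licensed; onsets are limited to one consonant).

2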